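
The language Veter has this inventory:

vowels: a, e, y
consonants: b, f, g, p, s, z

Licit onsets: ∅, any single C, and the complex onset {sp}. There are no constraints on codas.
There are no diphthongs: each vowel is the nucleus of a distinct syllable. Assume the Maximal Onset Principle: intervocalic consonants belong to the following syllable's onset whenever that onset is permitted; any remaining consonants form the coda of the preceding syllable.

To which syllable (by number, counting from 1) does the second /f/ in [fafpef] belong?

Vowels present: a, e; each is a nucleus, giving 2 syllables.
V1 /a/ – V2 /e/: /fp/ splits as /f/ + /p/ (/p/ is the longest suffix that is a licit onset).
Putting it together: faf.pef.
The second /f/ is in the coda of syllable 1 (/faf/).

1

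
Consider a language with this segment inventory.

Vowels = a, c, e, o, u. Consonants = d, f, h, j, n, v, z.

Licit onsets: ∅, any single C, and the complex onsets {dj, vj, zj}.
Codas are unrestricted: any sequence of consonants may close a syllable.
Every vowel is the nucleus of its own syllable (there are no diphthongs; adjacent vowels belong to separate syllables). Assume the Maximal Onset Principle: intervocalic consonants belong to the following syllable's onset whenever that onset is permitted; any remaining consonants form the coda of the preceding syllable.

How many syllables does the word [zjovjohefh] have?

Nuclei (vowels): o, o, e → 3 syllables.

3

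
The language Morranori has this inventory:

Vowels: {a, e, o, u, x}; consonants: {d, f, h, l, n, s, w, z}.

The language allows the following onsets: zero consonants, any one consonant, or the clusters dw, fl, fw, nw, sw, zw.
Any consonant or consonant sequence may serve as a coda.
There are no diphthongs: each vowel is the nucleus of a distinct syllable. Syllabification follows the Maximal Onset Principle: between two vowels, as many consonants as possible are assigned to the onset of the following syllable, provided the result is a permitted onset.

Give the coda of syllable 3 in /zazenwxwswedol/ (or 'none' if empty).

w

The vowels are a, e, x, e, o — 5 nuclei, so 5 syllables.
/a…e/ gap (V1→V2): /z/ is a single consonant, so it becomes the next onset.
/e…x/ gap (V2→V3): /nw/ — entire cluster is a permitted onset → onset /nw/, coda ∅.
/x…e/ gap (V3→V4): /wsw/ — longest licit onset from the right is /sw/, leaving /w/ as coda.
/e…o/ gap (V4→V5): /d/ → onset of the next syllable (single consonants are always licit onsets).
Syllabification: za.ze.nwxw.swe.dol.
Syllable 3 is /nwxw/: onset /nw/, nucleus /x/, coda /w/.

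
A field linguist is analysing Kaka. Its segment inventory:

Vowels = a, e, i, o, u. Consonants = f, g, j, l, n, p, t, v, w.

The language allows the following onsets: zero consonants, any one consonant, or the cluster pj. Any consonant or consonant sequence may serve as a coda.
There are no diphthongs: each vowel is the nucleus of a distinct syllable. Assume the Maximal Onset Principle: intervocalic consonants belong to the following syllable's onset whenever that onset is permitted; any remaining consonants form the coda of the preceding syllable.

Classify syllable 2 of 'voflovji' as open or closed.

closed

Vowels present: o, o, i; each is a nucleus, giving 3 syllables.
V1 /o/ – V2 /o/: /fl/; trying suffixes from longest down, /l/ is the first permitted one, so coda /f/ | onset /l/.
V2 /o/ – V3 /i/: /vj/ splits as /v/ + /j/ (/j/ is the longest suffix that is a licit onset).
Putting it together: vof.lov.ji.
Syllable 2 is /lov/ with coda /v/, so it is closed.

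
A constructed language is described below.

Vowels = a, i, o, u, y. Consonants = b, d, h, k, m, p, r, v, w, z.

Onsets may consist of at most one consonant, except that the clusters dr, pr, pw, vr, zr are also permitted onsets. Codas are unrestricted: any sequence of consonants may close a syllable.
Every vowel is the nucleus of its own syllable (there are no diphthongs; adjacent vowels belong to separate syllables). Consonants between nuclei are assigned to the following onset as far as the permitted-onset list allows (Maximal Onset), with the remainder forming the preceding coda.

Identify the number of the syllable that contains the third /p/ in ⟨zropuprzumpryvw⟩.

Vowels present: o, u, u, y; each is a nucleus, giving 4 syllables.
V1 /o/ – V2 /u/: /p/ is a single consonant, so it becomes the next onset.
V2 /u/ – V3 /u/: /prz/ — longest licit onset from the right is /z/, leaving /pr/ as coda.
V3 /u/ – V4 /y/: /mpr/ splits as /m/ + /pr/ (/pr/ is the longest suffix that is a licit onset).
Putting it together: zro.pupr.zum.pryvw.
The third /p/ is in the onset of syllable 4 (/pryvw/).

4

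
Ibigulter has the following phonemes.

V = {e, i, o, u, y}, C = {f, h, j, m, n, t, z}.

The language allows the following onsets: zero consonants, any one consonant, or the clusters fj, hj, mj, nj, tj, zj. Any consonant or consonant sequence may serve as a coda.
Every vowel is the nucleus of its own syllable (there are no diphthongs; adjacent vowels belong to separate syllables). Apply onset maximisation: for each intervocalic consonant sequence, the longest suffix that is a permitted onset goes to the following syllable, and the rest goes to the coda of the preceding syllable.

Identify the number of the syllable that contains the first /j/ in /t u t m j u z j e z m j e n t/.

The vowels are u, u, e, e — 4 nuclei, so 4 syllables.
V1 /u/ – V2 /u/: cluster /tmj/ — the longest permitted-onset suffix is /mj/; onset = /mj/, preceding coda = /t/.
V2 /u/ – V3 /e/: /zj/ — entire cluster is a permitted onset → onset /zj/, coda ∅.
V3 /e/ – V4 /e/: /zmj/ — longest licit onset from the right is /mj/, leaving /z/ as coda.
Putting it together: tut.mju.zjez.mjent.
The first /j/ is in the onset of syllable 2 (/mju/).

2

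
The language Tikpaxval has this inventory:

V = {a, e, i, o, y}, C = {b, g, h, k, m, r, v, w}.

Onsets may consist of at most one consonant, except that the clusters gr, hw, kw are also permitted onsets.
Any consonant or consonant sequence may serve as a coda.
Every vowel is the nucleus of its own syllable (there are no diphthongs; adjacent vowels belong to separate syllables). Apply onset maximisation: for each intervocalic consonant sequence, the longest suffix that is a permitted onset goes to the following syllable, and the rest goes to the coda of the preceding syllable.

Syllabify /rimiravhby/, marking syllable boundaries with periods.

ri.mi.ravh.by

Vowels present: i, i, a, y; each is a nucleus, giving 4 syllables.
σ1/σ2 boundary: /m/ is a single consonant, so it becomes the next onset.
σ2/σ3 boundary: /r/ is a single consonant, so it becomes the next onset.
σ3/σ4 boundary: cluster /vhb/ — the longest permitted-onset suffix is /b/; onset = /b/, preceding coda = /vh/.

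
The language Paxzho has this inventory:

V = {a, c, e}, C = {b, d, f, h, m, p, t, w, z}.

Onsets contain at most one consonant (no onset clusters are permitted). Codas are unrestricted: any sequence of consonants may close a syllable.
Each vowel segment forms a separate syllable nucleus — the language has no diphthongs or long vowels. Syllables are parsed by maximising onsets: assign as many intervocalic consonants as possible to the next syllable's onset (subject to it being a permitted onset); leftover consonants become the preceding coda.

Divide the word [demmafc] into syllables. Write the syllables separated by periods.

dem.ma.fc

Vowels present: e, a, c; each is a nucleus, giving 3 syllables.
Between /e/ (V1) and /a/ (V2): cluster /mm/ — the longest permitted-onset suffix is /m/; onset = /m/, preceding coda = /m/.
Between /a/ (V2) and /c/ (V3): just /f/ — single C goes to the following onset.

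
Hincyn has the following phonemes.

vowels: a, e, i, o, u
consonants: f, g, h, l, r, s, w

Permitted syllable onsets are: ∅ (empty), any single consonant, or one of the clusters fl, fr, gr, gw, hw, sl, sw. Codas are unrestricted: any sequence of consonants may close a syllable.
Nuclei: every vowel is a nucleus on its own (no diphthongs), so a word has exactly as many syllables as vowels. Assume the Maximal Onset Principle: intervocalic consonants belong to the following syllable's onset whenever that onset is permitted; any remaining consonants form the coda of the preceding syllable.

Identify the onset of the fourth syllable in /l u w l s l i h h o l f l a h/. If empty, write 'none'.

The vowels are u, i, o, a — 4 nuclei, so 4 syllables.
σ1/σ2 boundary: cluster /wlsl/ — the longest permitted-onset suffix is /sl/; onset = /sl/, preceding coda = /wl/.
σ2/σ3 boundary: cluster /hh/ — the longest permitted-onset suffix is /h/; onset = /h/, preceding coda = /h/.
σ3/σ4 boundary: /lfl/ — longest licit onset from the right is /fl/, leaving /l/ as coda.
Result: luwl.slih.hol.flah.
Syllable 4 is /flah/: onset /fl/, nucleus /a/, coda /h/.

fl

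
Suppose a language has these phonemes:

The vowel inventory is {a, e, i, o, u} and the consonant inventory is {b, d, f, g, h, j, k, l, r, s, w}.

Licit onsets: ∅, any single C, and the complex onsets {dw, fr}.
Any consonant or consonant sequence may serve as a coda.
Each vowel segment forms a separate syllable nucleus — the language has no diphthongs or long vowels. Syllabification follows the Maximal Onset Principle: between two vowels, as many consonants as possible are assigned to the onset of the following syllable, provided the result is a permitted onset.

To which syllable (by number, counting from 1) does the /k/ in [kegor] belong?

1

Vowels present: e, o; each is a nucleus, giving 2 syllables.
/e…o/ gap (V1→V2): /g/ is a single consonant, so it becomes the next onset.
Result: ke.gor.
The /k/ is in the onset of syllable 1 (/ke/).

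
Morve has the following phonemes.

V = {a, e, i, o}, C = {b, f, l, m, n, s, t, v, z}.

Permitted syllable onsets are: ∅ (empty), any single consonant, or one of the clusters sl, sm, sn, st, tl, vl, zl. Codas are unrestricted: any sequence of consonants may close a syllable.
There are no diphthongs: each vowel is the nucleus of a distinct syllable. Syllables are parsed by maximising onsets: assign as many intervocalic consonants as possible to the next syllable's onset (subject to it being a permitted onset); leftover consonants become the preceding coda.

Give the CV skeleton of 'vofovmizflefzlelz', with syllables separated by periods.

CV.CVC.CVCC.CVC.CCVCC

Nuclei (vowels): o, o, i, e, e → 5 syllables.
V1 /o/ – V2 /o/: /f/ → onset of the next syllable (single consonants are always licit onsets).
V2 /o/ – V3 /i/: /vm/ splits as /v/ + /m/ (/m/ is the longest suffix that is a licit onset).
V3 /i/ – V4 /e/: /zfl/ splits as /zf/ + /l/ (/l/ is the longest suffix that is a licit onset).
V4 /e/ – V5 /e/: /fzl/ splits as /f/ + /zl/ (/zl/ is the longest suffix that is a licit onset).
So the parse is vo.fov.mizf.lef.zlelz.
Mapping each syllable to C/V: /vo/ → CV, /fov/ → CVC, /mizf/ → CVCC, /lef/ → CVC, /zlelz/ → CCVCC.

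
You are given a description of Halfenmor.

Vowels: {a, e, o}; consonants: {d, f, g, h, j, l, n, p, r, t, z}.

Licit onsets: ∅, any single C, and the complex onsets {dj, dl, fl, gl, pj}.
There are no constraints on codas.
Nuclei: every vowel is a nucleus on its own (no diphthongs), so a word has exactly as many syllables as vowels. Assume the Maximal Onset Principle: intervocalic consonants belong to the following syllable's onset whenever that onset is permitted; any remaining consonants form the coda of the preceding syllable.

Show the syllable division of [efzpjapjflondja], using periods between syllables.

efz.pjapj.flon.dja

Vowels present: e, a, o, a; each is a nucleus, giving 4 syllables.
Between /e/ (V1) and /a/ (V2): /fzpj/ — longest licit onset from the right is /pj/, leaving /fz/ as coda.
Between /a/ (V2) and /o/ (V3): /pjfl/ — longest licit onset from the right is /fl/, leaving /pj/ as coda.
Between /o/ (V3) and /a/ (V4): cluster /ndj/ — the longest permitted-onset suffix is /dj/; onset = /dj/, preceding coda = /n/.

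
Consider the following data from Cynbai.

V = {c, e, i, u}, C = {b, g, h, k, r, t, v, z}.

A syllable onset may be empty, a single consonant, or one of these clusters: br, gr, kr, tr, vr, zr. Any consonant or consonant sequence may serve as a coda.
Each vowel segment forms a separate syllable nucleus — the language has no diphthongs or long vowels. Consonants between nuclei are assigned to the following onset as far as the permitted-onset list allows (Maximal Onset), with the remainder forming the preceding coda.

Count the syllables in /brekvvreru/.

Vowels present: e, e, u; each is a nucleus, giving 3 syllables.

3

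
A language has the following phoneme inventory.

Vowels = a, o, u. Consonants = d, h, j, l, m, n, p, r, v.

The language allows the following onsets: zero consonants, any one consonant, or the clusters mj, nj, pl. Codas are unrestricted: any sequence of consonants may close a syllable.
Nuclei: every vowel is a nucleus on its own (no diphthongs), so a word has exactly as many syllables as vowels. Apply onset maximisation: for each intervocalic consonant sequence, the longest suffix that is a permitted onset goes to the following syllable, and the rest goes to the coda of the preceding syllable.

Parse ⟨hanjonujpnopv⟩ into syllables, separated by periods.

Vowels present: a, o, u, o; each is a nucleus, giving 4 syllables.
σ1/σ2 boundary: /nj/ — entire cluster is a permitted onset → onset /nj/, coda ∅.
σ2/σ3 boundary: /n/ is a single consonant, so it becomes the next onset.
σ3/σ4 boundary: cluster /jpn/ — the longest permitted-onset suffix is /n/; onset = /n/, preceding coda = /jp/.

ha.njo.nujp.nopv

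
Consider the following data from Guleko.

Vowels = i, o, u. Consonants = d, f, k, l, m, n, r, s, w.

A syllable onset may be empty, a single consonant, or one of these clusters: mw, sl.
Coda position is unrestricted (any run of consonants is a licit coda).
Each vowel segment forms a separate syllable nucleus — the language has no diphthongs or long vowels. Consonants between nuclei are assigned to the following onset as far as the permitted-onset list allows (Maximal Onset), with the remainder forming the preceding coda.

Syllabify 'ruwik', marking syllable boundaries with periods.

Nuclei (vowels): u, i → 2 syllables.
σ1/σ2 boundary: just /w/ — single C goes to the following onset.

ru.wik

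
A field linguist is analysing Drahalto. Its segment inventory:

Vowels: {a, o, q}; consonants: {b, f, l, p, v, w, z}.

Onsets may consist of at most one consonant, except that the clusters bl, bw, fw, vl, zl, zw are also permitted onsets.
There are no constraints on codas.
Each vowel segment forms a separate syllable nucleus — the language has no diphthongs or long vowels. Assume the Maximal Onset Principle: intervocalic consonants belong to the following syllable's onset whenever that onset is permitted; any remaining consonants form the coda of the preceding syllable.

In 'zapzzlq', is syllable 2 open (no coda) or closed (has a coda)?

open

Vowels present: a, q; each is a nucleus, giving 2 syllables.
/a…q/ gap (V1→V2): /pzzl/; trying suffixes from longest down, /zl/ is the first permitted one, so coda /pz/ | onset /zl/.
So the parse is zapz.zlq.
Syllable 2 is /zlq/; it ends in its nucleus with no coda, so it is open.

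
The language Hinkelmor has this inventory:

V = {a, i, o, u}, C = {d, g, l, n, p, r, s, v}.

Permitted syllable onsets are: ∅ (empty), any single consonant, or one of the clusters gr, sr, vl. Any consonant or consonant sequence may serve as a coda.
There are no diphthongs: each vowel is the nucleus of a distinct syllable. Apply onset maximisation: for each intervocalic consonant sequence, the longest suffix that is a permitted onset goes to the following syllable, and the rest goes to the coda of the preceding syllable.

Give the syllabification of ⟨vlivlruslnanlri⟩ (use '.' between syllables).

vlivl.rusl.nanl.ri

Nuclei (vowels): i, u, a, i → 4 syllables.
V1 /i/ – V2 /u/: /vlr/ splits as /vl/ + /r/ (/r/ is the longest suffix that is a licit onset).
V2 /u/ – V3 /a/: /sln/ splits as /sl/ + /n/ (/n/ is the longest suffix that is a licit onset).
V3 /a/ – V4 /i/: /nlr/; trying suffixes from longest down, /r/ is the first permitted one, so coda /nl/ | onset /r/.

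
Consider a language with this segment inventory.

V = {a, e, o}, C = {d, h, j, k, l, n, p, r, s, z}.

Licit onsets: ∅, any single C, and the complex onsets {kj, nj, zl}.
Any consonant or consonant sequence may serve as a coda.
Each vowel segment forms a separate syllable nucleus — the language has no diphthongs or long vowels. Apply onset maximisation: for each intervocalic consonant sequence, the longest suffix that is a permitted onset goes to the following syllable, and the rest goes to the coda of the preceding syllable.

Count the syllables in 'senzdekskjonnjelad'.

Vowels present: e, e, o, e, a; each is a nucleus, giving 5 syllables.

5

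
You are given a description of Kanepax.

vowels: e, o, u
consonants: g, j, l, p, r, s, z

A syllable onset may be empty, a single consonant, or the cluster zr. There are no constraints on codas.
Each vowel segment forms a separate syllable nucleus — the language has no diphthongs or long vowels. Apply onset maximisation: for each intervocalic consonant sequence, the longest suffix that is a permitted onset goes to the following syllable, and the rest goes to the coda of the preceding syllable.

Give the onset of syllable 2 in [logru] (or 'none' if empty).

r

Nuclei (vowels): o, u → 2 syllables.
/o…u/ gap (V1→V2): /gr/ — longest licit onset from the right is /r/, leaving /g/ as coda.
Result: log.ru.
Syllable 2 is /ru/: onset /r/, nucleus /u/, coda ∅.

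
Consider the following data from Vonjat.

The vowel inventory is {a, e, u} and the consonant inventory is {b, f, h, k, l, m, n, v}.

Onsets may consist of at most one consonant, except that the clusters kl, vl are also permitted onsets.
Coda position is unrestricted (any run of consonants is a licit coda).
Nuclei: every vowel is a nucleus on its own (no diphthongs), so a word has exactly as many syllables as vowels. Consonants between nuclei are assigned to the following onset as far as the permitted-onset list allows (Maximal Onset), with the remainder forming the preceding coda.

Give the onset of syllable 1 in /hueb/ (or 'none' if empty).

The vowels are u, e — 2 nuclei, so 2 syllables.
/u…e/ gap (V1→V2): nothing intervenes; syllable break is V.V.
So the parse is hu.eb.
Syllable 1 is /hu/: onset /h/, nucleus /u/, coda ∅.

h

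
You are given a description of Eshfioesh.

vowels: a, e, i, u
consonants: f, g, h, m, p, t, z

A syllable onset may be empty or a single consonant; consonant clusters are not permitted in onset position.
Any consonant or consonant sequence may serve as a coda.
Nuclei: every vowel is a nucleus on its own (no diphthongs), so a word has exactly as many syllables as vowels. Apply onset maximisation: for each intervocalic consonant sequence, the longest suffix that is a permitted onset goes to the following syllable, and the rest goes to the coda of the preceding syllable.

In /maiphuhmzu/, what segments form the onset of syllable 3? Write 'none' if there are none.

Vowels present: a, i, u, u; each is a nucleus, giving 4 syllables.
/a…i/ gap (V1→V2): no consonants, so the boundary falls immediately after /a/.
/i…u/ gap (V2→V3): /ph/ splits as /p/ + /h/ (/h/ is the longest suffix that is a licit onset).
/u…u/ gap (V3→V4): /hmz/ splits as /hm/ + /z/ (/z/ is the longest suffix that is a licit onset).
Result: ma.ip.huhm.zu.
Syllable 3 is /huhm/: onset /h/, nucleus /u/, coda /hm/.

h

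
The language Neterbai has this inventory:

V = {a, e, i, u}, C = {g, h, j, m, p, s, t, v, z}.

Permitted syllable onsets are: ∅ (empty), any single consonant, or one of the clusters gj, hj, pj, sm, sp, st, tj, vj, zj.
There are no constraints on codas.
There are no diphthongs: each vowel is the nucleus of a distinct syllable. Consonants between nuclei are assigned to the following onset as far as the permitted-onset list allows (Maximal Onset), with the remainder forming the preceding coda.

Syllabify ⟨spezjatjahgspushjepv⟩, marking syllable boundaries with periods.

Nuclei (vowels): e, a, a, u, e → 5 syllables.
Between /e/ (V1) and /a/ (V2): /zj/ is a licit onset in full, so it all attaches to the next syllable.
Between /a/ (V2) and /a/ (V3): /tj/ — entire cluster is a permitted onset → onset /tj/, coda ∅.
Between /a/ (V3) and /u/ (V4): cluster /hgsp/ — the longest permitted-onset suffix is /sp/; onset = /sp/, preceding coda = /hg/.
Between /u/ (V4) and /e/ (V5): cluster /shj/ — the longest permitted-onset suffix is /hj/; onset = /hj/, preceding coda = /s/.

spe.zja.tjahg.spus.hjepv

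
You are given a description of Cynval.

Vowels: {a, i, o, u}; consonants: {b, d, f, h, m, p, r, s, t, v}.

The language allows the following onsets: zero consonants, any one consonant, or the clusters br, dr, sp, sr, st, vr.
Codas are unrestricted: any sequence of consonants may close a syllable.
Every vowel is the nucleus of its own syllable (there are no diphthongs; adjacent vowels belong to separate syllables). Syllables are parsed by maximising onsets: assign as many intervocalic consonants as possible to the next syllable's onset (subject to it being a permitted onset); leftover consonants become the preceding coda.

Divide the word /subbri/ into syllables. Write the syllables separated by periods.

The vowels are u, i — 2 nuclei, so 2 syllables.
σ1/σ2 boundary: /bbr/ splits as /b/ + /br/ (/br/ is the longest suffix that is a licit onset).

sub.bri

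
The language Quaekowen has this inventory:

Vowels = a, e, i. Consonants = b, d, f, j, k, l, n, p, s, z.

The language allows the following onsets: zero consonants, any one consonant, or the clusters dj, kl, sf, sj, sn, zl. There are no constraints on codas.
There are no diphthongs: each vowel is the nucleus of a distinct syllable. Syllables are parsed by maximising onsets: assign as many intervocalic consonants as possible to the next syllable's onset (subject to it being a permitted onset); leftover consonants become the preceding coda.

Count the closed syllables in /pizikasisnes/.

Nuclei (vowels): i, i, a, i, e → 5 syllables.
V1 /i/ – V2 /i/: /z/ is a single consonant, so it becomes the next onset.
V2 /i/ – V3 /a/: /k/ → onset of the next syllable (single consonants are always licit onsets).
V3 /a/ – V4 /i/: /s/ → onset of the next syllable (single consonants are always licit onsets).
V4 /i/ – V5 /e/: /sn/ is a licit onset in full, so it all attaches to the next syllable.
Putting it together: pi.zi.ka.si.snes.
Classifying each syllable: /pi/ (open), /zi/ (open), /ka/ (open), /si/ (open), /snes/ (closed).
Closed syllables: 1.

1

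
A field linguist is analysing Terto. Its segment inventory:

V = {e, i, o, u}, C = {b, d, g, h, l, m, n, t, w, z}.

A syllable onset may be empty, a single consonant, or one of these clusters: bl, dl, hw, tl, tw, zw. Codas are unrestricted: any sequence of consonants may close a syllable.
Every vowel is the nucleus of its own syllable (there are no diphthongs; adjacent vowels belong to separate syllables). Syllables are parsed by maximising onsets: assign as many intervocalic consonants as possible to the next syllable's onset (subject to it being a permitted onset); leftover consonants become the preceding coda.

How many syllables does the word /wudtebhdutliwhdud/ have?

The vowels are u, e, u, i, u — 5 nuclei, so 5 syllables.

5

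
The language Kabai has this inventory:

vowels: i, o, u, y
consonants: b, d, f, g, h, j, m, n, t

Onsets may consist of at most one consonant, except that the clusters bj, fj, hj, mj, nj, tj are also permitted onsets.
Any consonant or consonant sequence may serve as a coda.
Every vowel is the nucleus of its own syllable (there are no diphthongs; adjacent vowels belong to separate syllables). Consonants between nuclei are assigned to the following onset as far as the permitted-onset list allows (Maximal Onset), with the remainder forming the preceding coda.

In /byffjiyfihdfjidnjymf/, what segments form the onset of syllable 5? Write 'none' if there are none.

fj

Vowels present: y, i, y, i, i, y; each is a nucleus, giving 6 syllables.
V1 /y/ – V2 /i/: /ffj/; trying suffixes from longest down, /fj/ is the first permitted one, so coda /f/ | onset /fj/.
V2 /i/ – V3 /y/: nothing intervenes; syllable break is V.V.
V3 /y/ – V4 /i/: just /f/ — single C goes to the following onset.
V4 /i/ – V5 /i/: /hdfj/ splits as /hd/ + /fj/ (/fj/ is the longest suffix that is a licit onset).
V5 /i/ – V6 /y/: /dnj/ splits as /d/ + /nj/ (/nj/ is the longest suffix that is a licit onset).
Putting it together: byf.fji.y.fihd.fjid.njymf.
Syllable 5 is /fjid/: onset /fj/, nucleus /i/, coda /d/.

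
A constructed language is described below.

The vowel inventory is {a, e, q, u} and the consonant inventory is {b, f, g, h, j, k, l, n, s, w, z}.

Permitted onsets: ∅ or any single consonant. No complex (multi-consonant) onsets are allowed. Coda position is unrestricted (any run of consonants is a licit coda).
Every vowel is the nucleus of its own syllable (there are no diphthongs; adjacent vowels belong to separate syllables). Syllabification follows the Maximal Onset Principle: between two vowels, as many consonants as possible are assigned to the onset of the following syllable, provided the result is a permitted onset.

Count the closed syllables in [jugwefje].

The vowels are u, e, e — 3 nuclei, so 3 syllables.
V1 /u/ – V2 /e/: cluster /gw/ — the longest permitted-onset suffix is /w/; onset = /w/, preceding coda = /g/.
V2 /e/ – V3 /e/: /fj/; trying suffixes from longest down, /j/ is the first permitted one, so coda /f/ | onset /j/.
Putting it together: jug.wef.je.
Classifying each syllable: /jug/ (closed), /wef/ (closed), /je/ (open).
Closed syllables: 2.

2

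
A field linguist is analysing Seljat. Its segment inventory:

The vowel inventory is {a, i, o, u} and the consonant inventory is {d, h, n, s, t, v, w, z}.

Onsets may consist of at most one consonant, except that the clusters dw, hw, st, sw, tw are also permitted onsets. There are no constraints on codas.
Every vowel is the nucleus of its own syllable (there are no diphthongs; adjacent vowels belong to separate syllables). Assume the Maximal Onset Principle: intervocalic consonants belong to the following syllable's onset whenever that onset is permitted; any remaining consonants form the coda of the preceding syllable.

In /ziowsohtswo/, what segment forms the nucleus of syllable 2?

Vowels present: i, o, o, o; each is a nucleus, giving 4 syllables.
The second nucleus (vowel 2 from the left) is /o/.

o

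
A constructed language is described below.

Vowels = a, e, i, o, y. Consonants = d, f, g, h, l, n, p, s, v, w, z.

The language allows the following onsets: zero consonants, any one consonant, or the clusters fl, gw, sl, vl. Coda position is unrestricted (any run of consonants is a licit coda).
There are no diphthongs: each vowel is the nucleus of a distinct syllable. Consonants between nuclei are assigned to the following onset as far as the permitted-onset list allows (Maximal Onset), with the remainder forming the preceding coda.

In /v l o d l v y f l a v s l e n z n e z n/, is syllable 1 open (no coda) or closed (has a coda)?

closed

Vowels present: o, y, a, e, e; each is a nucleus, giving 5 syllables.
V1 /o/ – V2 /y/: /dlv/; trying suffixes from longest down, /v/ is the first permitted one, so coda /dl/ | onset /v/.
V2 /y/ – V3 /a/: cluster /fl/ — /fl/ is itself a permitted onset, so the whole cluster goes right; preceding coda = ∅.
V3 /a/ – V4 /e/: /vsl/ splits as /v/ + /sl/ (/sl/ is the longest suffix that is a licit onset).
V4 /e/ – V5 /e/: cluster /nzn/ — the longest permitted-onset suffix is /n/; onset = /n/, preceding coda = /nz/.
So the parse is vlodl.vy.flav.slenz.nezn.
Syllable 1 is /vlodl/ with coda /dl/, so it is closed.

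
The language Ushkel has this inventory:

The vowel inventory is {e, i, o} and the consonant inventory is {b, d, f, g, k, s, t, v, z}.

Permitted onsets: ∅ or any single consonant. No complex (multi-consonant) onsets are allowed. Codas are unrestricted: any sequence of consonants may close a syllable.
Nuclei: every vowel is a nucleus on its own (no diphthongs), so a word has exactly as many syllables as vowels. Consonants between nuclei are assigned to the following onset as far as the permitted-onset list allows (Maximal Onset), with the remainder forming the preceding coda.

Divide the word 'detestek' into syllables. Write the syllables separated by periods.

de.tes.tek

Nuclei (vowels): e, e, e → 3 syllables.
Between /e/ (V1) and /e/ (V2): just /t/ — single C goes to the following onset.
Between /e/ (V2) and /e/ (V3): /st/; trying suffixes from longest down, /t/ is the first permitted one, so coda /s/ | onset /t/.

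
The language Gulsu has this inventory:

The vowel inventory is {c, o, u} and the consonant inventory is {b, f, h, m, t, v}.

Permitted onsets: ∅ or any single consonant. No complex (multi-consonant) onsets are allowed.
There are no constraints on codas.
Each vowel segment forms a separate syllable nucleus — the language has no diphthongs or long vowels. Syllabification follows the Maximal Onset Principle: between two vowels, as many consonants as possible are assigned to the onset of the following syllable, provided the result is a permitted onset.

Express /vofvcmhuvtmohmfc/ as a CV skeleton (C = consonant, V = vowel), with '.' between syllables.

CVC.CVC.CVCC.CVCC.CV

The vowels are o, c, u, o, c — 5 nuclei, so 5 syllables.
/o…c/ gap (V1→V2): /fv/; trying suffixes from longest down, /v/ is the first permitted one, so coda /f/ | onset /v/.
/c…u/ gap (V2→V3): /mh/ splits as /m/ + /h/ (/h/ is the longest suffix that is a licit onset).
/u…o/ gap (V3→V4): cluster /vtm/ — the longest permitted-onset suffix is /m/; onset = /m/, preceding coda = /vt/.
/o…c/ gap (V4→V5): /hmf/; trying suffixes from longest down, /f/ is the first permitted one, so coda /hm/ | onset /f/.
Syllabification: vof.vcm.huvt.mohm.fc.
Mapping each syllable to C/V: /vof/ → CVC, /vcm/ → CVC, /huvt/ → CVCC, /mohm/ → CVCC, /fc/ → CV.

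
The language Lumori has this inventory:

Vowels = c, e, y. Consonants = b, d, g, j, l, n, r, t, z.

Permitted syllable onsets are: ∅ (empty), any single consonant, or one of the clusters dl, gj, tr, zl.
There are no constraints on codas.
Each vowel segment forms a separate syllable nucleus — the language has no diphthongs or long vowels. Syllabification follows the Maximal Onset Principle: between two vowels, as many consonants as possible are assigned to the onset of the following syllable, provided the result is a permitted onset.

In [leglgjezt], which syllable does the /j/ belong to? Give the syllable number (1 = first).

Vowels present: e, e; each is a nucleus, giving 2 syllables.
σ1/σ2 boundary: /glgj/ splits as /gl/ + /gj/ (/gj/ is the longest suffix that is a licit onset).
So the parse is legl.gjezt.
The /j/ is in the onset of syllable 2 (/gjezt/).

2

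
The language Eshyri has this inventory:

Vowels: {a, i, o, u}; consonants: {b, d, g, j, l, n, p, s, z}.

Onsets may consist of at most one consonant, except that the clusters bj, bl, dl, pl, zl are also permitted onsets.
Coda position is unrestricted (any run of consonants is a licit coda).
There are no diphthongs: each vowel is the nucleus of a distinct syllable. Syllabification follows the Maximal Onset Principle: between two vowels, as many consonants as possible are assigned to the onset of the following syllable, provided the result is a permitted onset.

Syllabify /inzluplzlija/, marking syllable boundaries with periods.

Vowels present: i, u, i, a; each is a nucleus, giving 4 syllables.
/i…u/ gap (V1→V2): /nzl/; trying suffixes from longest down, /zl/ is the first permitted one, so coda /n/ | onset /zl/.
/u…i/ gap (V2→V3): /plzl/ — longest licit onset from the right is /zl/, leaving /pl/ as coda.
/i…a/ gap (V3→V4): just /j/ — single C goes to the following onset.

in.zlupl.zli.ja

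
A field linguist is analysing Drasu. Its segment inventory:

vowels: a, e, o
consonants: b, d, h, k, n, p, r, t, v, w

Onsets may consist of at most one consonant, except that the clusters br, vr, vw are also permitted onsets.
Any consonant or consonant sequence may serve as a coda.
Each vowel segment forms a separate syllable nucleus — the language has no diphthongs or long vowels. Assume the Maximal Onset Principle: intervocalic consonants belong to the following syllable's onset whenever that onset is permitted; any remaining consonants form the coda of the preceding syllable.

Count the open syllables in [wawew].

The vowels are a, e — 2 nuclei, so 2 syllables.
/a…e/ gap (V1→V2): /w/ is a single consonant, so it becomes the next onset.
Syllabification: wa.wew.
Classifying each syllable: /wa/ (open), /wew/ (closed).
Open syllables: 1.

1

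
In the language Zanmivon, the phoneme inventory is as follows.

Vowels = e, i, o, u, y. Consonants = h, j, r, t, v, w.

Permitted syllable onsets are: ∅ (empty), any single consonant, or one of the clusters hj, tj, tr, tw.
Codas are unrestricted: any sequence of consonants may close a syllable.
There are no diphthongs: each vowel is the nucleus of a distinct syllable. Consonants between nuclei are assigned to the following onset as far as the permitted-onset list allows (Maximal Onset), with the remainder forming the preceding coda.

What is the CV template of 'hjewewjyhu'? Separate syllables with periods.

The vowels are e, e, y, u — 4 nuclei, so 4 syllables.
/e…e/ gap (V1→V2): /w/ → onset of the next syllable (single consonants are always licit onsets).
/e…y/ gap (V2→V3): /wj/ splits as /w/ + /j/ (/j/ is the longest suffix that is a licit onset).
/y…u/ gap (V3→V4): /h/ is a single consonant, so it becomes the next onset.
So the parse is hje.wew.jy.hu.
Mapping each syllable to C/V: /hje/ → CCV, /wew/ → CVC, /jy/ → CV, /hu/ → CV.

CCV.CVC.CV.CV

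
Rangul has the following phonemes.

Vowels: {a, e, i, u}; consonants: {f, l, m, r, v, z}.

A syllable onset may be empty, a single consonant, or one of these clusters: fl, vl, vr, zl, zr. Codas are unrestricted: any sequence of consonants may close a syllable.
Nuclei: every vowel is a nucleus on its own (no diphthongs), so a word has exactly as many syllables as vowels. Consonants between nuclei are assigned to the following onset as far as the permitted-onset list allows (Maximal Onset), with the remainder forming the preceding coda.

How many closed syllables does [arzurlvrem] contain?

The vowels are a, u, e — 3 nuclei, so 3 syllables.
V1 /a/ – V2 /u/: /rz/ splits as /r/ + /z/ (/z/ is the longest suffix that is a licit onset).
V2 /u/ – V3 /e/: /rlvr/; trying suffixes from longest down, /vr/ is the first permitted one, so coda /rl/ | onset /vr/.
Putting it together: ar.zurl.vrem.
Classifying each syllable: /ar/ (closed), /zurl/ (closed), /vrem/ (closed).
Closed syllables: 3.

3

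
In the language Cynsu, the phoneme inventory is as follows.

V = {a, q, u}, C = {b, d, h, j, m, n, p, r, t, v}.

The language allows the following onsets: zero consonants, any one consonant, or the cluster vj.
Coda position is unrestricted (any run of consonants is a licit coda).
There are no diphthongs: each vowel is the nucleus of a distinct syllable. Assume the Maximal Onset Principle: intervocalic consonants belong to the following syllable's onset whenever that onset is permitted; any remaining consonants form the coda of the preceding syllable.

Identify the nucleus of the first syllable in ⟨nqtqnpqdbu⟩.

q

Vowels present: q, q, q, u; each is a nucleus, giving 4 syllables.
The first nucleus (vowel 1 from the left) is /q/.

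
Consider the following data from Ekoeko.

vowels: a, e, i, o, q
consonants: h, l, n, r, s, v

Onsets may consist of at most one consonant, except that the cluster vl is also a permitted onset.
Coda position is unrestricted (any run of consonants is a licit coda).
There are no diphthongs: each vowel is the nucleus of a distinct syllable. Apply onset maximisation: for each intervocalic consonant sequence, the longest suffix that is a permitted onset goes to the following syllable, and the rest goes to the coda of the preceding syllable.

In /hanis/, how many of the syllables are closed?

The vowels are a, i — 2 nuclei, so 2 syllables.
V1 /a/ – V2 /i/: just /n/ — single C goes to the following onset.
Syllabification: ha.nis.
Classifying each syllable: /ha/ (open), /nis/ (closed).
Closed syllables: 1.

1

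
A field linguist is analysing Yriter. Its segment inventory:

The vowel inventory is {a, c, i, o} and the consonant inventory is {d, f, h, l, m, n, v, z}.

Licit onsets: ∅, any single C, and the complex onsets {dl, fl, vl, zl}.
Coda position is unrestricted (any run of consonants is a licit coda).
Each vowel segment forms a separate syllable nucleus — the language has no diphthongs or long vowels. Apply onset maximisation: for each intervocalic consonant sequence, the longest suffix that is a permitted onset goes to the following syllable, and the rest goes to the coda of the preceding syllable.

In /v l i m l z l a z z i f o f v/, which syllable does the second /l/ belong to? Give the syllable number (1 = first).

The vowels are i, a, i, o — 4 nuclei, so 4 syllables.
/i…a/ gap (V1→V2): /mlzl/ — longest licit onset from the right is /zl/, leaving /ml/ as coda.
/a…i/ gap (V2→V3): /zz/; trying suffixes from longest down, /z/ is the first permitted one, so coda /z/ | onset /z/.
/i…o/ gap (V3→V4): just /f/ — single C goes to the following onset.
Putting it together: vliml.zlaz.zi.fofv.
The second /l/ is in the coda of syllable 1 (/vliml/).

1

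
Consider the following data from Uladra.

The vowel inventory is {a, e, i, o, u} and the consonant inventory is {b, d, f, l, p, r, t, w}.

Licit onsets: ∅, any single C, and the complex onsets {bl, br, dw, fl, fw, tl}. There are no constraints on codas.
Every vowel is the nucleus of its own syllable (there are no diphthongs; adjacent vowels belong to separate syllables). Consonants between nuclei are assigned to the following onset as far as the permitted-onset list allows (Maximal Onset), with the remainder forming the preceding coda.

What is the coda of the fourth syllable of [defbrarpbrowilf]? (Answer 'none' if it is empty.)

Vowels present: e, a, o, i; each is a nucleus, giving 4 syllables.
/e…a/ gap (V1→V2): cluster /fbr/ — the longest permitted-onset suffix is /br/; onset = /br/, preceding coda = /f/.
/a…o/ gap (V2→V3): /rpbr/; trying suffixes from longest down, /br/ is the first permitted one, so coda /rp/ | onset /br/.
/o…i/ gap (V3→V4): just /w/ — single C goes to the following onset.
Putting it together: def.brarp.bro.wilf.
Syllable 4 is /wilf/: onset /w/, nucleus /i/, coda /lf/.

lf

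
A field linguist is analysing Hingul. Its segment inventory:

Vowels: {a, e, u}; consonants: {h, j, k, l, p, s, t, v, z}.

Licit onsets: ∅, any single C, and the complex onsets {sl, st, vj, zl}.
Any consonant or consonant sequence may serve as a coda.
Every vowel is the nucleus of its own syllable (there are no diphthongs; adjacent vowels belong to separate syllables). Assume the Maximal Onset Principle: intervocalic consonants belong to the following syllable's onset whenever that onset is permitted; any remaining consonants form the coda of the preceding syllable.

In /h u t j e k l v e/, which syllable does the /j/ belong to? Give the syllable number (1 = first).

2

The vowels are u, e, e — 3 nuclei, so 3 syllables.
σ1/σ2 boundary: /tj/ splits as /t/ + /j/ (/j/ is the longest suffix that is a licit onset).
σ2/σ3 boundary: cluster /klv/ — the longest permitted-onset suffix is /v/; onset = /v/, preceding coda = /kl/.
Syllabification: hut.jekl.ve.
The /j/ is in the onset of syllable 2 (/jekl/).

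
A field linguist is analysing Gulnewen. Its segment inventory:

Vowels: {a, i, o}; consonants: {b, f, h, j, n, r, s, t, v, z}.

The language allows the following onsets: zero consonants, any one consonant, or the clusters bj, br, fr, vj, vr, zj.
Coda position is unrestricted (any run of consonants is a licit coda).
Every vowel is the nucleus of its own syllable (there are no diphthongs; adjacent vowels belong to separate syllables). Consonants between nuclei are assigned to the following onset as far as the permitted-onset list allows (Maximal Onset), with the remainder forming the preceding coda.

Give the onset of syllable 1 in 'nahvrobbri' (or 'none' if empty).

The vowels are a, o, i — 3 nuclei, so 3 syllables.
/a…o/ gap (V1→V2): /hvr/ splits as /h/ + /vr/ (/vr/ is the longest suffix that is a licit onset).
/o…i/ gap (V2→V3): /bbr/ — longest licit onset from the right is /br/, leaving /b/ as coda.
Putting it together: nah.vrob.bri.
Syllable 1 is /nah/: onset /n/, nucleus /a/, coda /h/.

n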